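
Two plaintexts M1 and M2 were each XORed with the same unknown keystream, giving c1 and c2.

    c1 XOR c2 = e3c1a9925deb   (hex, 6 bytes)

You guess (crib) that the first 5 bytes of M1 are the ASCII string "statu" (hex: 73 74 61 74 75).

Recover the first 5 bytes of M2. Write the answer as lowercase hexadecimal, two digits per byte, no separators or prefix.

90b5c8e628

Since c1 ⊕ c2 = M1 ⊕ M2, XORing with the guessed M1 bytes yields the corresponding M2 bytes: M2 = (c1 ⊕ c2) ⊕ M1.
byte 0: 11100011 ^ 01110011 = 10010000
byte 1: 11000001 ^ 01110100 = 10110101
byte 2: 10101001 ^ 01100001 = 11001000
byte 3: 10010010 ^ 01110100 = 11100110
byte 4: 01011101 ^ 01110101 = 00101000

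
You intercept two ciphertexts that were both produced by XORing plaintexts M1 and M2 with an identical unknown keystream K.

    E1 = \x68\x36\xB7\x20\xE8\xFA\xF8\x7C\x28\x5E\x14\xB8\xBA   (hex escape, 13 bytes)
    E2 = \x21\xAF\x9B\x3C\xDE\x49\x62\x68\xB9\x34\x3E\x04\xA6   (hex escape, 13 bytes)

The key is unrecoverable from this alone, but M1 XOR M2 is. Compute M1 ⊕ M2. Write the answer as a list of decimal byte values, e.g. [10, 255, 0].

E1 ⊕ E2 = (M1 ⊕ K) ⊕ (M2 ⊕ K) = M1 ⊕ M2 — the shared key cancels under XOR.
byte 0: 01101000 XOR 00100001 = 01001001
byte 1: 00110110 XOR 10101111 = 10011001
byte 2: 10110111 XOR 10011011 = 00101100
byte 3: 00100000 XOR 00111100 = 00011100
byte 4: 11101000 XOR 11011110 = 00110110
byte 5: 11111010 XOR 01001001 = 10110011
byte 6: 11111000 XOR 01100010 = 10011010
byte 7: 01111100 XOR 01101000 = 00010100
byte 8: 00101000 XOR 10111001 = 10010001
byte 9: 01011110 XOR 00110100 = 01101010
byte 10: 00010100 XOR 00111110 = 00101010
byte 11: 10111000 XOR 00000100 = 10111100
byte 12: 10111010 XOR 10100110 = 00011100

[73, 153, 44, 28, 54, 179, 154, 20, 145, 106, 42, 188, 28]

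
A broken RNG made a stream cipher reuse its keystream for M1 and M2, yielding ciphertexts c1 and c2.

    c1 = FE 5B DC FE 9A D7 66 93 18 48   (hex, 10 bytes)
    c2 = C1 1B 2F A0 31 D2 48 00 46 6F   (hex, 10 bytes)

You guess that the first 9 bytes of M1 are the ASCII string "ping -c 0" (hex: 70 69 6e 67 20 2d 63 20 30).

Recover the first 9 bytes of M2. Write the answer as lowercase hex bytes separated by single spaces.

First, c1 ⊕ c2 = (M1 ⊕ K) ⊕ (M2 ⊕ K) = M1 ⊕ M2, so the key drops out. Then M2 = (M1 ⊕ M2) ⊕ M1 over the first 9 bytes.
byte 0: (fe ⊕ c1) ⊕ 70 = 3f ⊕ 70 = 4f
byte 1: (5b ⊕ 1b) ⊕ 69 = 40 ⊕ 69 = 29
byte 2: (dc ⊕ 2f) ⊕ 6e = f3 ⊕ 6e = 9d
byte 3: (fe ⊕ a0) ⊕ 67 = 5e ⊕ 67 = 39
byte 4: (9a ⊕ 31) ⊕ 20 = ab ⊕ 20 = 8b
byte 5: (d7 ⊕ d2) ⊕ 2d = 05 ⊕ 2d = 28
byte 6: (66 ⊕ 48) ⊕ 63 = 2e ⊕ 63 = 4d
byte 7: (93 ⊕ 00) ⊕ 20 = 93 ⊕ 20 = b3
byte 8: (18 ⊕ 46) ⊕ 30 = 5e ⊕ 30 = 6e

4f 29 9d 39 8b 28 4d b3 6e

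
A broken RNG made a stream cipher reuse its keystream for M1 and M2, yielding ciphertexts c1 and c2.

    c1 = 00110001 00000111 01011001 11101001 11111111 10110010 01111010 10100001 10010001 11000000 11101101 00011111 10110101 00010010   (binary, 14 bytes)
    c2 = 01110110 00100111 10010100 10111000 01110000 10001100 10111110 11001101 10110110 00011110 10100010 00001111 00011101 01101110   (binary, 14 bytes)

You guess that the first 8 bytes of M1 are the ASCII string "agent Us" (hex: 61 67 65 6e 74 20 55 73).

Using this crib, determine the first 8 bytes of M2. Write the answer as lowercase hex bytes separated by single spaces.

First, c1 ⊕ c2 = (M1 ⊕ K) ⊕ (M2 ⊕ K) = M1 ⊕ M2, so the key drops out. Then M2 = (M1 ⊕ M2) ⊕ M1 over the first 8 bytes.
byte 0: (31 ^ 76) ^ 61 = 47 ^ 61 = 26
byte 1: (07 ^ 27) ^ 67 = 20 ^ 67 = 47
byte 2: (59 ^ 94) ^ 65 = cd ^ 65 = a8
byte 3: (e9 ^ b8) ^ 6e = 51 ^ 6e = 3f
byte 4: (ff ^ 70) ^ 74 = 8f ^ 74 = fb
byte 5: (b2 ^ 8c) ^ 20 = 3e ^ 20 = 1e
byte 6: (7a ^ be) ^ 55 = c4 ^ 55 = 91
byte 7: (a1 ^ cd) ^ 73 = 6c ^ 73 = 1f

26 47 a8 3f fb 1e 91 1f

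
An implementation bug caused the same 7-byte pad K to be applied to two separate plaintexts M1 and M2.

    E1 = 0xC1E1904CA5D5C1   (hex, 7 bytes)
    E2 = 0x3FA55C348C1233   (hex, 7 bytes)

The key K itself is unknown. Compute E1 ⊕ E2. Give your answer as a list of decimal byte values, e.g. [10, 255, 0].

[254, 68, 204, 120, 41, 199, 242]

E1 ⊕ E2 = (M1 ⊕ K) ⊕ (M2 ⊕ K) = M1 ⊕ M2 — the shared key cancels under XOR.
byte 0: c1 XOR 3f = fe
byte 1: e1 XOR a5 = 44
byte 2: 90 XOR 5c = cc
byte 3: 4c XOR 34 = 78
byte 4: a5 XOR 8c = 29
byte 5: d5 XOR 12 = c7
byte 6: c1 XOR 33 = f2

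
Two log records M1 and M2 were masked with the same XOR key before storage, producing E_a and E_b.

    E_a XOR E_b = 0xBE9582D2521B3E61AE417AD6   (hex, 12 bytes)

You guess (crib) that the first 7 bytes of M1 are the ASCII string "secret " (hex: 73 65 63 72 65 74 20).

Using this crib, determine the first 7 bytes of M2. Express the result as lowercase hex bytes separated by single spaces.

Since E_a ⊕ E_b = M1 ⊕ M2, XORing with the guessed M1 bytes yields the corresponding M2 bytes: M2 = (E_a ⊕ E_b) ⊕ M1.
byte 0: be XOR 73 = cd
byte 1: 95 XOR 65 = f0
byte 2: 82 XOR 63 = e1
byte 3: d2 XOR 72 = a0
byte 4: 52 XOR 65 = 37
byte 5: 1b XOR 74 = 6f
byte 6: 3e XOR 20 = 1e

cd f0 e1 a0 37 6f 1e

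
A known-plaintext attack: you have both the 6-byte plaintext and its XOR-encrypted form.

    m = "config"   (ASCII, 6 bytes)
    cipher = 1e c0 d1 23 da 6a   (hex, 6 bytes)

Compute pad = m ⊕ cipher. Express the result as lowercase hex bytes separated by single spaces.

7d af bf 45 b3 0d

Since cipher = m ⊕ pad, XORing both sides with m gives pad = m ⊕ cipher.
63 ⊕ 1e = 7d
6f ⊕ c0 = af
6e ⊕ d1 = bf
66 ⊕ 23 = 45
69 ⊕ da = b3
67 ⊕ 6a = 0d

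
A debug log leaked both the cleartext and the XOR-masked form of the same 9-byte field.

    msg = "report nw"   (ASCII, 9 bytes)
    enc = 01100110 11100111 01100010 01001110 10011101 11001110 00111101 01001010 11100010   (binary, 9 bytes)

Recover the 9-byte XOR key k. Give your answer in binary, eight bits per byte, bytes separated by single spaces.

Since enc = msg ⊕ k, XORing both sides with msg gives k = msg ⊕ enc.
byte 0: 01110010 XOR 01100110 = 00010100
byte 1: 01100101 XOR 11100111 = 10000010
byte 2: 01110000 XOR 01100010 = 00010010
byte 3: 01101111 XOR 01001110 = 00100001
byte 4: 01110010 XOR 10011101 = 11101111
byte 5: 01110100 XOR 11001110 = 10111010
byte 6: 00100000 XOR 00111101 = 00011101
byte 7: 01101110 XOR 01001010 = 00100100
byte 8: 01110111 XOR 11100010 = 10010101

00010100 10000010 00010010 00100001 11101111 10111010 00011101 00100100 10010101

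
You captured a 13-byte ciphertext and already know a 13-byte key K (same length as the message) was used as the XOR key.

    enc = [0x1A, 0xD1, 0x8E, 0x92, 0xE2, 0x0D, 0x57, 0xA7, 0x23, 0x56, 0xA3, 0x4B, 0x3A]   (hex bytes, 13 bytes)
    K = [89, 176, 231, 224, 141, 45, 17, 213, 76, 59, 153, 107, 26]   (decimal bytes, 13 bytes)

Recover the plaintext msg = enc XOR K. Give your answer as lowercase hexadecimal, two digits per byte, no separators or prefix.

436169726f2046726f6d3a2020

1a XOR 59 = 43
d1 XOR b0 = 61
8e XOR e7 = 69
92 XOR e0 = 72
e2 XOR 8d = 6f
0d XOR 2d = 20
57 XOR 11 = 46
a7 XOR d5 = 72
23 XOR 4c = 6f
56 XOR 3b = 6d
a3 XOR 99 = 3a
4b XOR 6b = 20
3a XOR 1a = 20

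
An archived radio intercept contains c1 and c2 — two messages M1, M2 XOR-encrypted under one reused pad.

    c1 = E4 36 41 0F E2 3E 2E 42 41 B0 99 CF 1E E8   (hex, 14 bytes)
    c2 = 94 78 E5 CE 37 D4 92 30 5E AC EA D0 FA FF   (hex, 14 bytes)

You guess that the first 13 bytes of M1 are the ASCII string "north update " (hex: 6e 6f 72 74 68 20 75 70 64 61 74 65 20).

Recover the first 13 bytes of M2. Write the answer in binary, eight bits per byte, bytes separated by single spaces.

First, c1 ⊕ c2 = (M1 ⊕ K) ⊕ (M2 ⊕ K) = M1 ⊕ M2, so the key drops out. Then M2 = (M1 ⊕ M2) ⊕ M1 over the first 13 bytes.
byte 0: (e4 ⊕ 94) ⊕ 6e = 70 ⊕ 6e = 1e
byte 1: (36 ⊕ 78) ⊕ 6f = 4e ⊕ 6f = 21
byte 2: (41 ⊕ e5) ⊕ 72 = a4 ⊕ 72 = d6
byte 3: (0f ⊕ ce) ⊕ 74 = c1 ⊕ 74 = b5
byte 4: (e2 ⊕ 37) ⊕ 68 = d5 ⊕ 68 = bd
byte 5: (3e ⊕ d4) ⊕ 20 = ea ⊕ 20 = ca
byte 6: (2e ⊕ 92) ⊕ 75 = bc ⊕ 75 = c9
byte 7: (42 ⊕ 30) ⊕ 70 = 72 ⊕ 70 = 02
byte 8: (41 ⊕ 5e) ⊕ 64 = 1f ⊕ 64 = 7b
byte 9: (b0 ⊕ ac) ⊕ 61 = 1c ⊕ 61 = 7d
byte 10: (99 ⊕ ea) ⊕ 74 = 73 ⊕ 74 = 07
byte 11: (cf ⊕ d0) ⊕ 65 = 1f ⊕ 65 = 7a
byte 12: (1e ⊕ fa) ⊕ 20 = e4 ⊕ 20 = c4

00011110 00100001 11010110 10110101 10111101 11001010 11001001 00000010 01111011 01111101 00000111 01111010 11000100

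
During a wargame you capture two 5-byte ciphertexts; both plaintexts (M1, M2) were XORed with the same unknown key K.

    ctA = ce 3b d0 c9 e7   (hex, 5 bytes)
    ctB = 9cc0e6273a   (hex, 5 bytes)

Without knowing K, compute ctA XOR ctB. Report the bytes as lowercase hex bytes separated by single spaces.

52 fb 36 ee dd

ctA ⊕ ctB = (M1 ⊕ K) ⊕ (M2 ⊕ K) = M1 ⊕ M2 — the shared key cancels under XOR.
byte 0: ce ^ 9c = 52
byte 1: 3b ^ c0 = fb
byte 2: d0 ^ e6 = 36
byte 3: c9 ^ 27 = ee
byte 4: e7 ^ 3a = dd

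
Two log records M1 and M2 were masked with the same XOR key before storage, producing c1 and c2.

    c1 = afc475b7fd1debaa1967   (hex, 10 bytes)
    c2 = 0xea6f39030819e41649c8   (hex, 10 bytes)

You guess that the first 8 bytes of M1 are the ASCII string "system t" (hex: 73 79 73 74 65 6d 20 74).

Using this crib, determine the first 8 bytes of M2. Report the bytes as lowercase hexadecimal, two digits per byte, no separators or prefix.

36d23fc090692fc8

First, c1 ⊕ c2 = (M1 ⊕ K) ⊕ (M2 ⊕ K) = M1 ⊕ M2, so the key drops out. Then M2 = (M1 ⊕ M2) ⊕ M1 over the first 8 bytes.
byte 0: (af XOR ea) XOR 73 = 45 XOR 73 = 36
byte 1: (c4 XOR 6f) XOR 79 = ab XOR 79 = d2
byte 2: (75 XOR 39) XOR 73 = 4c XOR 73 = 3f
byte 3: (b7 XOR 03) XOR 74 = b4 XOR 74 = c0
byte 4: (fd XOR 08) XOR 65 = f5 XOR 65 = 90
byte 5: (1d XOR 19) XOR 6d = 04 XOR 6d = 69
byte 6: (eb XOR e4) XOR 20 = 0f XOR 20 = 2f
byte 7: (aa XOR 16) XOR 74 = bc XOR 74 = c8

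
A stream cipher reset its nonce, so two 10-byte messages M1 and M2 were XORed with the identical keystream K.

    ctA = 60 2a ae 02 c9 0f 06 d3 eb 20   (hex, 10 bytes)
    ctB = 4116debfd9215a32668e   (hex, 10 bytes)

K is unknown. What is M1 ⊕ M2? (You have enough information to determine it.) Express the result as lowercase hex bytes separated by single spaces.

21 3c 70 bd 10 2e 5c e1 8d ae

ctA ⊕ ctB = (M1 ⊕ K) ⊕ (M2 ⊕ K) = M1 ⊕ M2 — the shared key cancels under XOR.
60 XOR 41 = 21
2a XOR 16 = 3c
ae XOR de = 70
02 XOR bf = bd
c9 XOR d9 = 10
0f XOR 21 = 2e
06 XOR 5a = 5c
d3 XOR 32 = e1
eb XOR 66 = 8d
20 XOR 8e = ae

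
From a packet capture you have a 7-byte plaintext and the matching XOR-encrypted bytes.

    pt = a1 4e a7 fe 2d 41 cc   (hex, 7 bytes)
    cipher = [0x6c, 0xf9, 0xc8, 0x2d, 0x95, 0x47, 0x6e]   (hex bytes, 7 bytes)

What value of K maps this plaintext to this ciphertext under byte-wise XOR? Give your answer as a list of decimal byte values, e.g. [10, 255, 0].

[205, 183, 111, 211, 184, 6, 162]

Since cipher = pt ⊕ K, XORing both sides with pt gives K = pt ⊕ cipher.
a1 ^ 6c = cd
4e ^ f9 = b7
a7 ^ c8 = 6f
fe ^ 2d = d3
2d ^ 95 = b8
41 ^ 47 = 06
cc ^ 6e = a2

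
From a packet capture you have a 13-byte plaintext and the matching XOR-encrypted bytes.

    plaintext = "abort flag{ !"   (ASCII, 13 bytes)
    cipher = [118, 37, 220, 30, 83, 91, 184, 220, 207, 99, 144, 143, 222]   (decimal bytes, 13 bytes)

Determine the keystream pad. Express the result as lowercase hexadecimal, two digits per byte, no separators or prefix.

1747b36c277bdeb0ae04ebafff

Since cipher = plaintext ⊕ pad, XORing both sides with plaintext gives pad = plaintext ⊕ cipher.
 97 ^ 118 =  23
 98 ^  37 =  71
111 ^ 220 = 179
114 ^  30 = 108
116 ^  83 =  39
 32 ^  91 = 123
102 ^ 184 = 222
108 ^ 220 = 176
 97 ^ 207 = 174
103 ^  99 =   4
123 ^ 144 = 235
 32 ^ 143 = 175
 33 ^ 222 = 255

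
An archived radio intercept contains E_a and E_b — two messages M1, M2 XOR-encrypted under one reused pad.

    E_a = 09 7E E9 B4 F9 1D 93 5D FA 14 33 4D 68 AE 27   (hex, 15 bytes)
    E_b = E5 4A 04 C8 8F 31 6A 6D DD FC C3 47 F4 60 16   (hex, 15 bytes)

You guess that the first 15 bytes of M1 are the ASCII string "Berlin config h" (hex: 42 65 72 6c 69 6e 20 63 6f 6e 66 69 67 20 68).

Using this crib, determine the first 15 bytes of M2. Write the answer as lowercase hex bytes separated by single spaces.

ae 51 9f 10 1f 42 d9 53 48 86 96 63 fb ee 59

First, E_a ⊕ E_b = (M1 ⊕ K) ⊕ (M2 ⊕ K) = M1 ⊕ M2, so the key drops out. Then M2 = (M1 ⊕ M2) ⊕ M1 over the first 15 bytes.
byte 0: (09 xor e5) xor 42 = ec xor 42 = ae
byte 1: (7e xor 4a) xor 65 = 34 xor 65 = 51
byte 2: (e9 xor 04) xor 72 = ed xor 72 = 9f
byte 3: (b4 xor c8) xor 6c = 7c xor 6c = 10
byte 4: (f9 xor 8f) xor 69 = 76 xor 69 = 1f
byte 5: (1d xor 31) xor 6e = 2c xor 6e = 42
byte 6: (93 xor 6a) xor 20 = f9 xor 20 = d9
byte 7: (5d xor 6d) xor 63 = 30 xor 63 = 53
byte 8: (fa xor dd) xor 6f = 27 xor 6f = 48
byte 9: (14 xor fc) xor 6e = e8 xor 6e = 86
byte 10: (33 xor c3) xor 66 = f0 xor 66 = 96
byte 11: (4d xor 47) xor 69 = 0a xor 69 = 63
byte 12: (68 xor f4) xor 67 = 9c xor 67 = fb
byte 13: (ae xor 60) xor 20 = ce xor 20 = ee
byte 14: (27 xor 16) xor 68 = 31 xor 68 = 59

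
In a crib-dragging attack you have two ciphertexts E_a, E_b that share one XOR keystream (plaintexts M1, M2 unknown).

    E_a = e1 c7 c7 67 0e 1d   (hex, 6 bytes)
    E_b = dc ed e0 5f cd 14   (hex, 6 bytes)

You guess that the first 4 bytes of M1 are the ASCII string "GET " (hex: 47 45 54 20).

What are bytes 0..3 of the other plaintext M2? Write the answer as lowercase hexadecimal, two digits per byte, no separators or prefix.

7a6f7318

First, E_a ⊕ E_b = (M1 ⊕ K) ⊕ (M2 ⊕ K) = M1 ⊕ M2, so the key drops out. Then M2 = (M1 ⊕ M2) ⊕ M1 over the first 4 bytes.
byte 0: (e1 XOR dc) XOR 47 = 3d XOR 47 = 7a
byte 1: (c7 XOR ed) XOR 45 = 2a XOR 45 = 6f
byte 2: (c7 XOR e0) XOR 54 = 27 XOR 54 = 73
byte 3: (67 XOR 5f) XOR 20 = 38 XOR 20 = 18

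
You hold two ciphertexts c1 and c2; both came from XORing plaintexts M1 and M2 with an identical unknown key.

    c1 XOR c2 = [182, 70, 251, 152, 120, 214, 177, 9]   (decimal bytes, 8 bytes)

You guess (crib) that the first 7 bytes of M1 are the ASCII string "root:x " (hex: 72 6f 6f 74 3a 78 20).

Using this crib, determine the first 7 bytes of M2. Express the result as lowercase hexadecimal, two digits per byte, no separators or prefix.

Since c1 ⊕ c2 = M1 ⊕ M2, XORing with the guessed M1 bytes yields the corresponding M2 bytes: M2 = (c1 ⊕ c2) ⊕ M1.
182 xor 114 = 196
 70 xor 111 =  41
251 xor 111 = 148
152 xor 116 = 236
120 xor  58 =  66
214 xor 120 = 174
177 xor  32 = 145

c42994ec42ae91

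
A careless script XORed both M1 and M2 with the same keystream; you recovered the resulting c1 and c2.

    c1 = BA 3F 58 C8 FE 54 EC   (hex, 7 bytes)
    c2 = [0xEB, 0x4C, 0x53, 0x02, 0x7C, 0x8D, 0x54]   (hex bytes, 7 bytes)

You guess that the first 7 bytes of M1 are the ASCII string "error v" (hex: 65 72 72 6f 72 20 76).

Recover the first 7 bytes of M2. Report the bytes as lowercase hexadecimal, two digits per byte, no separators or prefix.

340179a5f0f9ce

First, c1 ⊕ c2 = (M1 ⊕ K) ⊕ (M2 ⊕ K) = M1 ⊕ M2, so the key drops out. Then M2 = (M1 ⊕ M2) ⊕ M1 over the first 7 bytes.
byte 0: (ba ⊕ eb) ⊕ 65 = 51 ⊕ 65 = 34
byte 1: (3f ⊕ 4c) ⊕ 72 = 73 ⊕ 72 = 01
byte 2: (58 ⊕ 53) ⊕ 72 = 0b ⊕ 72 = 79
byte 3: (c8 ⊕ 02) ⊕ 6f = ca ⊕ 6f = a5
byte 4: (fe ⊕ 7c) ⊕ 72 = 82 ⊕ 72 = f0
byte 5: (54 ⊕ 8d) ⊕ 20 = d9 ⊕ 20 = f9
byte 6: (ec ⊕ 54) ⊕ 76 = b8 ⊕ 76 = ce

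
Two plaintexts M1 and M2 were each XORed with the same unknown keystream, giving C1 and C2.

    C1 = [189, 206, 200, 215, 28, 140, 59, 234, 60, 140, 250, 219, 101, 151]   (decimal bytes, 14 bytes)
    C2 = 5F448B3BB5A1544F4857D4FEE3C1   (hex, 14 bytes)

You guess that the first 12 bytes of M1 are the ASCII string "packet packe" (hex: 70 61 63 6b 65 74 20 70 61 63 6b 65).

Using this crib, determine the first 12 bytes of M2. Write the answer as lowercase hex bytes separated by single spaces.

First, C1 ⊕ C2 = (M1 ⊕ K) ⊕ (M2 ⊕ K) = M1 ⊕ M2, so the key drops out. Then M2 = (M1 ⊕ M2) ⊕ M1 over the first 12 bytes.
byte 0: (bd XOR 5f) XOR 70 = e2 XOR 70 = 92
byte 1: (ce XOR 44) XOR 61 = 8a XOR 61 = eb
byte 2: (c8 XOR 8b) XOR 63 = 43 XOR 63 = 20
byte 3: (d7 XOR 3b) XOR 6b = ec XOR 6b = 87
byte 4: (1c XOR b5) XOR 65 = a9 XOR 65 = cc
byte 5: (8c XOR a1) XOR 74 = 2d XOR 74 = 59
byte 6: (3b XOR 54) XOR 20 = 6f XOR 20 = 4f
byte 7: (ea XOR 4f) XOR 70 = a5 XOR 70 = d5
byte 8: (3c XOR 48) XOR 61 = 74 XOR 61 = 15
byte 9: (8c XOR 57) XOR 63 = db XOR 63 = b8
byte 10: (fa XOR d4) XOR 6b = 2e XOR 6b = 45
byte 11: (db XOR fe) XOR 65 = 25 XOR 65 = 40

92 eb 20 87 cc 59 4f d5 15 b8 45 40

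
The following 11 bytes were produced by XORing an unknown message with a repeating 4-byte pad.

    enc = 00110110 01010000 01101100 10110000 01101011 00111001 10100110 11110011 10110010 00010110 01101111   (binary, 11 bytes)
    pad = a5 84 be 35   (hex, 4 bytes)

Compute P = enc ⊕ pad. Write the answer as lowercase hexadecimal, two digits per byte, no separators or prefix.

The 4-byte key repeats, so the effective keystream is a5 84 be 35 a5 84 be 35 a5 84 be.
byte 0: 36 ^ a5 = 93
byte 1: 50 ^ 84 = d4
byte 2: 6c ^ be = d2
byte 3: b0 ^ 35 = 85
byte 4: 6b ^ a5 = ce
byte 5: 39 ^ 84 = bd
byte 6: a6 ^ be = 18
byte 7: f3 ^ 35 = c6
byte 8: b2 ^ a5 = 17
byte 9: 16 ^ 84 = 92
byte 10: 6f ^ be = d1

93d4d285cebd18c61792d1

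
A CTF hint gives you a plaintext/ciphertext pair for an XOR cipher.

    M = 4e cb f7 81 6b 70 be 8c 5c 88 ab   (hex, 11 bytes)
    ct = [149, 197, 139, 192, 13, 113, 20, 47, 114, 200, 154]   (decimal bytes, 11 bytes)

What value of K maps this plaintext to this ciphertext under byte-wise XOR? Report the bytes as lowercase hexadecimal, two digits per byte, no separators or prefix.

Since ct = M ⊕ K, XORing both sides with M gives K = M ⊕ ct.
byte 0: 4e XOR 95 = db
byte 1: cb XOR c5 = 0e
byte 2: f7 XOR 8b = 7c
byte 3: 81 XOR c0 = 41
byte 4: 6b XOR 0d = 66
byte 5: 70 XOR 71 = 01
byte 6: be XOR 14 = aa
byte 7: 8c XOR 2f = a3
byte 8: 5c XOR 72 = 2e
byte 9: 88 XOR c8 = 40
byte 10: ab XOR 9a = 31

db0e7c416601aaa32e4031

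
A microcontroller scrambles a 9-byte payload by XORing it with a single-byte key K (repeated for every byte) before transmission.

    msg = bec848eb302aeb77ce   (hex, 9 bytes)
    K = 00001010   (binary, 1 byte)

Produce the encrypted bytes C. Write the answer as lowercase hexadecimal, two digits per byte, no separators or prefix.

b4c242e13a20e17dc4

The 1-byte key repeats, so the effective keystream is 0a 0a 0a 0a 0a 0a 0a 0a 0a.
byte 0: 190 XOR  10 = 180
byte 1: 200 XOR  10 = 194
byte 2:  72 XOR  10 =  66
byte 3: 235 XOR  10 = 225
byte 4:  48 XOR  10 =  58
byte 5:  42 XOR  10 =  32
byte 6: 235 XOR  10 = 225
byte 7: 119 XOR  10 = 125
byte 8: 206 XOR  10 = 196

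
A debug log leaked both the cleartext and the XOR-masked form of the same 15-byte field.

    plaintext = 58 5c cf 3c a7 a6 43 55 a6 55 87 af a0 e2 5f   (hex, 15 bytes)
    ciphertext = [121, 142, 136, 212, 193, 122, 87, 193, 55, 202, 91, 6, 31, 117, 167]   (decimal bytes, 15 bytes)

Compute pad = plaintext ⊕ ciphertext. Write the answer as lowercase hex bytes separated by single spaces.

21 d2 47 e8 66 dc 14 94 91 9f dc a9 bf 97 f8

Since ciphertext = plaintext ⊕ pad, XORing both sides with plaintext gives pad = plaintext ⊕ ciphertext.
 88 xor 121 =  33
 92 xor 142 = 210
207 xor 136 =  71
 60 xor 212 = 232
167 xor 193 = 102
166 xor 122 = 220
 67 xor  87 =  20
 85 xor 193 = 148
166 xor  55 = 145
 85 xor 202 = 159
135 xor  91 = 220
175 xor   6 = 169
160 xor  31 = 191
226 xor 117 = 151
 95 xor 167 = 248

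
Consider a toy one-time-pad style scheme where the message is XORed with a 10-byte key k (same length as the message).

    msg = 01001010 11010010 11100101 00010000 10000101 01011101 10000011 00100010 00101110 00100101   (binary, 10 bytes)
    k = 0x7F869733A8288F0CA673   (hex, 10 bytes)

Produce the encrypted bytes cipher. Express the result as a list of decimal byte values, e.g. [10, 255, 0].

4a XOR 7f = 35
d2 XOR 86 = 54
e5 XOR 97 = 72
10 XOR 33 = 23
85 XOR a8 = 2d
5d XOR 28 = 75
83 XOR 8f = 0c
22 XOR 0c = 2e
2e XOR a6 = 88
25 XOR 73 = 56

[53, 84, 114, 35, 45, 117, 12, 46, 136, 86]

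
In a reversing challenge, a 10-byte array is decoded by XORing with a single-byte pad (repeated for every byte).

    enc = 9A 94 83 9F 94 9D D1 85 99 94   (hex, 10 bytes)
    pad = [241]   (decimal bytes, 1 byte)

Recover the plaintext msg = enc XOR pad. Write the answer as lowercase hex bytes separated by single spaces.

6b 65 72 6e 65 6c 20 74 68 65

The 1-byte key repeats, so the effective keystream is f1 f1 f1 f1 f1 f1 f1 f1 f1 f1.
byte 0: 10011010 xor 11110001 = 01101011
byte 1: 10010100 xor 11110001 = 01100101
byte 2: 10000011 xor 11110001 = 01110010
byte 3: 10011111 xor 11110001 = 01101110
byte 4: 10010100 xor 11110001 = 01100101
byte 5: 10011101 xor 11110001 = 01101100
byte 6: 11010001 xor 11110001 = 00100000
byte 7: 10000101 xor 11110001 = 01110100
byte 8: 10011001 xor 11110001 = 01101000
byte 9: 10010100 xor 11110001 = 01100101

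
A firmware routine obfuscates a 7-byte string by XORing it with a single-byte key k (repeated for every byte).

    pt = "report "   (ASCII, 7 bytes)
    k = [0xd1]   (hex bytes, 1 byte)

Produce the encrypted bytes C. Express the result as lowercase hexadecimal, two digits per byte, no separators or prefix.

a3b4a1bea3a5f1

The 1-byte key repeats, so the effective keystream is d1 d1 d1 d1 d1 d1 d1.
byte 0: 114 XOR 209 = 163
byte 1: 101 XOR 209 = 180
byte 2: 112 XOR 209 = 161
byte 3: 111 XOR 209 = 190
byte 4: 114 XOR 209 = 163
byte 5: 116 XOR 209 = 165
byte 6:  32 XOR 209 = 241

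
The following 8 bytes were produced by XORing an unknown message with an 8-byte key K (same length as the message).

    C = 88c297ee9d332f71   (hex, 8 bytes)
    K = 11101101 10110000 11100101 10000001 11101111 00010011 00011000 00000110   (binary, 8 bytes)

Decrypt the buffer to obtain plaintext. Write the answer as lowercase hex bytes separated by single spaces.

XOR is its own inverse, so applying the key byte-wise gives the result directly.
10001000 XOR 11101101 = 01100101
11000010 XOR 10110000 = 01110010
10010111 XOR 11100101 = 01110010
11101110 XOR 10000001 = 01101111
10011101 XOR 11101111 = 01110010
00110011 XOR 00010011 = 00100000
00101111 XOR 00011000 = 00110111
01110001 XOR 00000110 = 01110111

65 72 72 6f 72 20 37 77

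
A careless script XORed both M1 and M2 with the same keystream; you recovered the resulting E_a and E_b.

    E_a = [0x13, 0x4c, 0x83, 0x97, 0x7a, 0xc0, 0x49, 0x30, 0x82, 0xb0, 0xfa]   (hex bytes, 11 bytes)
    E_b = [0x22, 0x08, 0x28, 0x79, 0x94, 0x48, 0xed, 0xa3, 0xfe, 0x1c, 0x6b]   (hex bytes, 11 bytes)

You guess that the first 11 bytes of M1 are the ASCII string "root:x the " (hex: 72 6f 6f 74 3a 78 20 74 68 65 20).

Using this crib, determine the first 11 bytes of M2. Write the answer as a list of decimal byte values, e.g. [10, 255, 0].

[67, 43, 196, 154, 212, 240, 132, 231, 20, 201, 177]

First, E_a ⊕ E_b = (M1 ⊕ K) ⊕ (M2 ⊕ K) = M1 ⊕ M2, so the key drops out. Then M2 = (M1 ⊕ M2) ⊕ M1 over the first 11 bytes.
byte 0: (13 xor 22) xor 72 = 31 xor 72 = 43
byte 1: (4c xor 08) xor 6f = 44 xor 6f = 2b
byte 2: (83 xor 28) xor 6f = ab xor 6f = c4
byte 3: (97 xor 79) xor 74 = ee xor 74 = 9a
byte 4: (7a xor 94) xor 3a = ee xor 3a = d4
byte 5: (c0 xor 48) xor 78 = 88 xor 78 = f0
byte 6: (49 xor ed) xor 20 = a4 xor 20 = 84
byte 7: (30 xor a3) xor 74 = 93 xor 74 = e7
byte 8: (82 xor fe) xor 68 = 7c xor 68 = 14
byte 9: (b0 xor 1c) xor 65 = ac xor 65 = c9
byte 10: (fa xor 6b) xor 20 = 91 xor 20 = b1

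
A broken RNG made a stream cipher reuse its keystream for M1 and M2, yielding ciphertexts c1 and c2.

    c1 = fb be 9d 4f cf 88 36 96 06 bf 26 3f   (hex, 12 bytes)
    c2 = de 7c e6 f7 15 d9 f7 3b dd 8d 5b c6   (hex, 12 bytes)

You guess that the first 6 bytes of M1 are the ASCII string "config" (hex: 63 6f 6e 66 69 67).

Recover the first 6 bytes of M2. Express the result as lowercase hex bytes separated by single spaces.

First, c1 ⊕ c2 = (M1 ⊕ K) ⊕ (M2 ⊕ K) = M1 ⊕ M2, so the key drops out. Then M2 = (M1 ⊕ M2) ⊕ M1 over the first 6 bytes.
byte 0: (fb ⊕ de) ⊕ 63 = 25 ⊕ 63 = 46
byte 1: (be ⊕ 7c) ⊕ 6f = c2 ⊕ 6f = ad
byte 2: (9d ⊕ e6) ⊕ 6e = 7b ⊕ 6e = 15
byte 3: (4f ⊕ f7) ⊕ 66 = b8 ⊕ 66 = de
byte 4: (cf ⊕ 15) ⊕ 69 = da ⊕ 69 = b3
byte 5: (88 ⊕ d9) ⊕ 67 = 51 ⊕ 67 = 36

46 ad 15 de b3 36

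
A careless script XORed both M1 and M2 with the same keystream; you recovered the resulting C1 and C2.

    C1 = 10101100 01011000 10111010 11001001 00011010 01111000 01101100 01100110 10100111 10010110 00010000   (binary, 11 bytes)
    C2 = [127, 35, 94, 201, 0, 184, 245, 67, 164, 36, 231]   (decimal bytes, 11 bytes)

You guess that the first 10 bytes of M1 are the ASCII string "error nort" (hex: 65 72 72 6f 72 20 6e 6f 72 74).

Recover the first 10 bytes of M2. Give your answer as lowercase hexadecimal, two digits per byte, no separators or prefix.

First, C1 ⊕ C2 = (M1 ⊕ K) ⊕ (M2 ⊕ K) = M1 ⊕ M2, so the key drops out. Then M2 = (M1 ⊕ M2) ⊕ M1 over the first 10 bytes.
byte 0: (ac xor 7f) xor 65 = d3 xor 65 = b6
byte 1: (58 xor 23) xor 72 = 7b xor 72 = 09
byte 2: (ba xor 5e) xor 72 = e4 xor 72 = 96
byte 3: (c9 xor c9) xor 6f = 00 xor 6f = 6f
byte 4: (1a xor 00) xor 72 = 1a xor 72 = 68
byte 5: (78 xor b8) xor 20 = c0 xor 20 = e0
byte 6: (6c xor f5) xor 6e = 99 xor 6e = f7
byte 7: (66 xor 43) xor 6f = 25 xor 6f = 4a
byte 8: (a7 xor a4) xor 72 = 03 xor 72 = 71
byte 9: (96 xor 24) xor 74 = b2 xor 74 = c6

b609966f68e0f74a71c6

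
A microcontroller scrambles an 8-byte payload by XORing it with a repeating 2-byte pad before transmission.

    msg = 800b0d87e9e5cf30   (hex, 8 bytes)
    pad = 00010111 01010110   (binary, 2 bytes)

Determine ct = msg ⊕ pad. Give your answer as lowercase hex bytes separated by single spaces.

The 2-byte key repeats, so the effective keystream is 17 56 17 56 17 56 17 56.
byte 0: 80 ⊕ 17 = 97
byte 1: 0b ⊕ 56 = 5d
byte 2: 0d ⊕ 17 = 1a
byte 3: 87 ⊕ 56 = d1
byte 4: e9 ⊕ 17 = fe
byte 5: e5 ⊕ 56 = b3
byte 6: cf ⊕ 17 = d8
byte 7: 30 ⊕ 56 = 66

97 5d 1a d1 fe b3 d8 66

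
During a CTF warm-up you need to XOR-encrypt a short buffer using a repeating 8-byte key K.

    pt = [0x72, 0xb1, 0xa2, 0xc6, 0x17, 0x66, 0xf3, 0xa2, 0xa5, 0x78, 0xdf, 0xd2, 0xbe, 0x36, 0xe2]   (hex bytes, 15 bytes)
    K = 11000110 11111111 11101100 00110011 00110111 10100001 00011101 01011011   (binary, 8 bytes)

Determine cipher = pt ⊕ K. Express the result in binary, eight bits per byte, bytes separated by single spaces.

The 8-byte key repeats, so the effective keystream is c6 ff ec 33 37 a1 1d 5b c6 ff ec 33 37 a1 1d.
byte 0: 72 xor c6 = b4
byte 1: b1 xor ff = 4e
byte 2: a2 xor ec = 4e
byte 3: c6 xor 33 = f5
byte 4: 17 xor 37 = 20
byte 5: 66 xor a1 = c7
byte 6: f3 xor 1d = ee
byte 7: a2 xor 5b = f9
byte 8: a5 xor c6 = 63
byte 9: 78 xor ff = 87
byte 10: df xor ec = 33
byte 11: d2 xor 33 = e1
byte 12: be xor 37 = 89
byte 13: 36 xor a1 = 97
byte 14: e2 xor 1d = ff

10110100 01001110 01001110 11110101 00100000 11000111 11101110 11111001 01100011 10000111 00110011 11100001 10001001 10010111 11111111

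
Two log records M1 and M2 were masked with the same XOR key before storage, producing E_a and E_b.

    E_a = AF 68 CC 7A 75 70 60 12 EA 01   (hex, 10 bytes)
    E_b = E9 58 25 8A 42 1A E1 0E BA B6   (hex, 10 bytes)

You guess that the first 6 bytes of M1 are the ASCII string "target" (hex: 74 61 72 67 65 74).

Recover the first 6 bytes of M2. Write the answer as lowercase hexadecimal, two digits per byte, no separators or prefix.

First, E_a ⊕ E_b = (M1 ⊕ K) ⊕ (M2 ⊕ K) = M1 ⊕ M2, so the key drops out. Then M2 = (M1 ⊕ M2) ⊕ M1 over the first 6 bytes.
byte 0: (af xor e9) xor 74 = 46 xor 74 = 32
byte 1: (68 xor 58) xor 61 = 30 xor 61 = 51
byte 2: (cc xor 25) xor 72 = e9 xor 72 = 9b
byte 3: (7a xor 8a) xor 67 = f0 xor 67 = 97
byte 4: (75 xor 42) xor 65 = 37 xor 65 = 52
byte 5: (70 xor 1a) xor 74 = 6a xor 74 = 1e

32519b97521e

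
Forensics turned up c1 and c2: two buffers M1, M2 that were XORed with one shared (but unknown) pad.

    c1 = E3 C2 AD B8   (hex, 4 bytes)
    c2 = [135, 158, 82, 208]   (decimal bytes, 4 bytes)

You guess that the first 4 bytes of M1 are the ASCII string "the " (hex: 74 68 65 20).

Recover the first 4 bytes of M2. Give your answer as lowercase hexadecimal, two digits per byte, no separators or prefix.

First, c1 ⊕ c2 = (M1 ⊕ K) ⊕ (M2 ⊕ K) = M1 ⊕ M2, so the key drops out. Then M2 = (M1 ⊕ M2) ⊕ M1 over the first 4 bytes.
byte 0: (e3 ⊕ 87) ⊕ 74 = 64 ⊕ 74 = 10
byte 1: (c2 ⊕ 9e) ⊕ 68 = 5c ⊕ 68 = 34
byte 2: (ad ⊕ 52) ⊕ 65 = ff ⊕ 65 = 9a
byte 3: (b8 ⊕ d0) ⊕ 20 = 68 ⊕ 20 = 48

10349a48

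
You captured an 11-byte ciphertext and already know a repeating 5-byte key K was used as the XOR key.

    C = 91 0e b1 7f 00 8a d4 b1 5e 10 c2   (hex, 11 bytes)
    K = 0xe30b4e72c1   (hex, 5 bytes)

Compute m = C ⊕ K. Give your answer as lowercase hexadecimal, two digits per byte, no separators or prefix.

7205ff0dc169dfff2cd121

The 5-byte key repeats, so the effective keystream is e3 0b 4e 72 c1 e3 0b 4e 72 c1 e3.
byte 0: 91 ⊕ e3 = 72
byte 1: 0e ⊕ 0b = 05
byte 2: b1 ⊕ 4e = ff
byte 3: 7f ⊕ 72 = 0d
byte 4: 00 ⊕ c1 = c1
byte 5: 8a ⊕ e3 = 69
byte 6: d4 ⊕ 0b = df
byte 7: b1 ⊕ 4e = ff
byte 8: 5e ⊕ 72 = 2c
byte 9: 10 ⊕ c1 = d1
byte 10: c2 ⊕ e3 = 21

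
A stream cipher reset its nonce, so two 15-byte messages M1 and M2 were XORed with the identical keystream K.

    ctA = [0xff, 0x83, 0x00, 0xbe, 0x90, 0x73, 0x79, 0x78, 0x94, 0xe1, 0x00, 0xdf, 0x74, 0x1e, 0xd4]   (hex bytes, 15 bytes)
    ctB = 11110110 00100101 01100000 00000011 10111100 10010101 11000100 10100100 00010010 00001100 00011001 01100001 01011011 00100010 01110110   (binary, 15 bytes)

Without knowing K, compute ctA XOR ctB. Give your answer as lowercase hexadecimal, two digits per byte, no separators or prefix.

09a660bd2ce6bddc86ed19be2f3ca2

ctA ⊕ ctB = (M1 ⊕ K) ⊕ (M2 ⊕ K) = M1 ⊕ M2 — the shared key cancels under XOR.
byte 0: ff ⊕ f6 = 09
byte 1: 83 ⊕ 25 = a6
byte 2: 00 ⊕ 60 = 60
byte 3: be ⊕ 03 = bd
byte 4: 90 ⊕ bc = 2c
byte 5: 73 ⊕ 95 = e6
byte 6: 79 ⊕ c4 = bd
byte 7: 78 ⊕ a4 = dc
byte 8: 94 ⊕ 12 = 86
byte 9: e1 ⊕ 0c = ed
byte 10: 00 ⊕ 19 = 19
byte 11: df ⊕ 61 = be
byte 12: 74 ⊕ 5b = 2f
byte 13: 1e ⊕ 22 = 3c
byte 14: d4 ⊕ 76 = a2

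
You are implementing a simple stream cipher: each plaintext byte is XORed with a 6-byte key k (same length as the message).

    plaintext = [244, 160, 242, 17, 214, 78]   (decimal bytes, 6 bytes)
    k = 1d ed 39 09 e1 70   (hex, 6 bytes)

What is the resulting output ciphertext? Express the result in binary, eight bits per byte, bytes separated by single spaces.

11101001 01001101 11001011 00011000 00110111 00111110

f4 XOR 1d = e9
a0 XOR ed = 4d
f2 XOR 39 = cb
11 XOR 09 = 18
d6 XOR e1 = 37
4e XOR 70 = 3e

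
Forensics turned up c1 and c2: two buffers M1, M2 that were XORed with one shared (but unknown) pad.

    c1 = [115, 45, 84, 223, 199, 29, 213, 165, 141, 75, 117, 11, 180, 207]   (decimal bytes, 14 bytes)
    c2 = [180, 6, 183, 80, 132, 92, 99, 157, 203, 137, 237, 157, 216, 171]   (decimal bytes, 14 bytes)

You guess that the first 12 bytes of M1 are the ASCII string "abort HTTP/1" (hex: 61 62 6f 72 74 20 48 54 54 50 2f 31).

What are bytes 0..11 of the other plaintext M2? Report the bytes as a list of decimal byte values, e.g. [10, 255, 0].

First, c1 ⊕ c2 = (M1 ⊕ K) ⊕ (M2 ⊕ K) = M1 ⊕ M2, so the key drops out. Then M2 = (M1 ⊕ M2) ⊕ M1 over the first 12 bytes.
byte 0: (73 XOR b4) XOR 61 = c7 XOR 61 = a6
byte 1: (2d XOR 06) XOR 62 = 2b XOR 62 = 49
byte 2: (54 XOR b7) XOR 6f = e3 XOR 6f = 8c
byte 3: (df XOR 50) XOR 72 = 8f XOR 72 = fd
byte 4: (c7 XOR 84) XOR 74 = 43 XOR 74 = 37
byte 5: (1d XOR 5c) XOR 20 = 41 XOR 20 = 61
byte 6: (d5 XOR 63) XOR 48 = b6 XOR 48 = fe
byte 7: (a5 XOR 9d) XOR 54 = 38 XOR 54 = 6c
byte 8: (8d XOR cb) XOR 54 = 46 XOR 54 = 12
byte 9: (4b XOR 89) XOR 50 = c2 XOR 50 = 92
byte 10: (75 XOR ed) XOR 2f = 98 XOR 2f = b7
byte 11: (0b XOR 9d) XOR 31 = 96 XOR 31 = a7

[166, 73, 140, 253, 55, 97, 254, 108, 18, 146, 183, 167]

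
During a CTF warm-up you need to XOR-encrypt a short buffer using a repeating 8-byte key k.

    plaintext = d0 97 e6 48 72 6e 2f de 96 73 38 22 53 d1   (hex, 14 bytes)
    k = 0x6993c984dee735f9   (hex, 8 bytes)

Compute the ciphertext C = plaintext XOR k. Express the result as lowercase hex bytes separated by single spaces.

The 8-byte key repeats, so the effective keystream is 69 93 c9 84 de e7 35 f9 69 93 c9 84 de e7.
byte 0: d0 ⊕ 69 = b9
byte 1: 97 ⊕ 93 = 04
byte 2: e6 ⊕ c9 = 2f
byte 3: 48 ⊕ 84 = cc
byte 4: 72 ⊕ de = ac
byte 5: 6e ⊕ e7 = 89
byte 6: 2f ⊕ 35 = 1a
byte 7: de ⊕ f9 = 27
byte 8: 96 ⊕ 69 = ff
byte 9: 73 ⊕ 93 = e0
byte 10: 38 ⊕ c9 = f1
byte 11: 22 ⊕ 84 = a6
byte 12: 53 ⊕ de = 8d
byte 13: d1 ⊕ e7 = 36

b9 04 2f cc ac 89 1a 27 ff e0 f1 a6 8d 36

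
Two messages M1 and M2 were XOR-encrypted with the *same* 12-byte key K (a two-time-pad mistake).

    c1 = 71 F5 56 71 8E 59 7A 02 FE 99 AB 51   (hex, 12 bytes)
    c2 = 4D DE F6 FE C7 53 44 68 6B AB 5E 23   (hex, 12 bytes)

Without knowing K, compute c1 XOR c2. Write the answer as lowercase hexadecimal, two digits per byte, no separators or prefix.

3c2ba08f490a3e6a9532f572

c1 ⊕ c2 = (M1 ⊕ K) ⊕ (M2 ⊕ K) = M1 ⊕ M2 — the shared key cancels under XOR.
byte 0: 71 XOR 4d = 3c
byte 1: f5 XOR de = 2b
byte 2: 56 XOR f6 = a0
byte 3: 71 XOR fe = 8f
byte 4: 8e XOR c7 = 49
byte 5: 59 XOR 53 = 0a
byte 6: 7a XOR 44 = 3e
byte 7: 02 XOR 68 = 6a
byte 8: fe XOR 6b = 95
byte 9: 99 XOR ab = 32
byte 10: ab XOR 5e = f5
byte 11: 51 XOR 23 = 72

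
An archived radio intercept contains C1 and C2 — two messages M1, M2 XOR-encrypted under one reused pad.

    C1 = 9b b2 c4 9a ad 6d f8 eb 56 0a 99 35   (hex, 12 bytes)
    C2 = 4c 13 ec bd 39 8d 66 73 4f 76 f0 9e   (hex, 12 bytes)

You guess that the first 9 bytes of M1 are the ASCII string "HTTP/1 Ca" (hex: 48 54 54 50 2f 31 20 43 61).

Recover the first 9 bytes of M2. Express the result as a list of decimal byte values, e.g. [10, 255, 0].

[159, 245, 124, 119, 187, 209, 190, 219, 120]

First, C1 ⊕ C2 = (M1 ⊕ K) ⊕ (M2 ⊕ K) = M1 ⊕ M2, so the key drops out. Then M2 = (M1 ⊕ M2) ⊕ M1 over the first 9 bytes.
byte 0: (9b ⊕ 4c) ⊕ 48 = d7 ⊕ 48 = 9f
byte 1: (b2 ⊕ 13) ⊕ 54 = a1 ⊕ 54 = f5
byte 2: (c4 ⊕ ec) ⊕ 54 = 28 ⊕ 54 = 7c
byte 3: (9a ⊕ bd) ⊕ 50 = 27 ⊕ 50 = 77
byte 4: (ad ⊕ 39) ⊕ 2f = 94 ⊕ 2f = bb
byte 5: (6d ⊕ 8d) ⊕ 31 = e0 ⊕ 31 = d1
byte 6: (f8 ⊕ 66) ⊕ 20 = 9e ⊕ 20 = be
byte 7: (eb ⊕ 73) ⊕ 43 = 98 ⊕ 43 = db
byte 8: (56 ⊕ 4f) ⊕ 61 = 19 ⊕ 61 = 78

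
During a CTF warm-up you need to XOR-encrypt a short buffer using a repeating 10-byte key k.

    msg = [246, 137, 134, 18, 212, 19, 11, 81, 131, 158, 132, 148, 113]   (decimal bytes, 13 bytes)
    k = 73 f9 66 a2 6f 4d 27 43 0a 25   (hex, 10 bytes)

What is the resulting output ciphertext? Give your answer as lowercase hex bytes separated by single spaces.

85 70 e0 b0 bb 5e 2c 12 89 bb f7 6d 17

The 10-byte key repeats, so the effective keystream is 73 f9 66 a2 6f 4d 27 43 0a 25 73 f9 66.
byte 0: f6 XOR 73 = 85
byte 1: 89 XOR f9 = 70
byte 2: 86 XOR 66 = e0
byte 3: 12 XOR a2 = b0
byte 4: d4 XOR 6f = bb
byte 5: 13 XOR 4d = 5e
byte 6: 0b XOR 27 = 2c
byte 7: 51 XOR 43 = 12
byte 8: 83 XOR 0a = 89
byte 9: 9e XOR 25 = bb
byte 10: 84 XOR 73 = f7
byte 11: 94 XOR f9 = 6d
byte 12: 71 XOR 66 = 17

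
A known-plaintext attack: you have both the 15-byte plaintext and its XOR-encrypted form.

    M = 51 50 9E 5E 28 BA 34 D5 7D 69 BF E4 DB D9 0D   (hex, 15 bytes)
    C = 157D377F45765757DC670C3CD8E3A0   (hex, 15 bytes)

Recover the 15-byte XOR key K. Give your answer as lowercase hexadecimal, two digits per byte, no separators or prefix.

442da9216dcc6382a10eb3d8033aad

Since C = M ⊕ K, XORing both sides with M gives K = M ⊕ C.
51 ⊕ 15 = 44
50 ⊕ 7d = 2d
9e ⊕ 37 = a9
5e ⊕ 7f = 21
28 ⊕ 45 = 6d
ba ⊕ 76 = cc
34 ⊕ 57 = 63
d5 ⊕ 57 = 82
7d ⊕ dc = a1
69 ⊕ 67 = 0e
bf ⊕ 0c = b3
e4 ⊕ 3c = d8
db ⊕ d8 = 03
d9 ⊕ e3 = 3a
0d ⊕ a0 = ad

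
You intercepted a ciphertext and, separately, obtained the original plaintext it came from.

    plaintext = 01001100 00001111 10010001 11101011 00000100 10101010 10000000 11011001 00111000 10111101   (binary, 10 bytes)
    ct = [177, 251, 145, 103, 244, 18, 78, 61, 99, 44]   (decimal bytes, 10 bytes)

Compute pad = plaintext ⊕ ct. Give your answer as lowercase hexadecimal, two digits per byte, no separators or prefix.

Since ct = plaintext ⊕ pad, XORing both sides with plaintext gives pad = plaintext ⊕ ct.
4c XOR b1 = fd
0f XOR fb = f4
91 XOR 91 = 00
eb XOR 67 = 8c
04 XOR f4 = f0
aa XOR 12 = b8
80 XOR 4e = ce
d9 XOR 3d = e4
38 XOR 63 = 5b
bd XOR 2c = 91

fdf4008cf0b8cee45b91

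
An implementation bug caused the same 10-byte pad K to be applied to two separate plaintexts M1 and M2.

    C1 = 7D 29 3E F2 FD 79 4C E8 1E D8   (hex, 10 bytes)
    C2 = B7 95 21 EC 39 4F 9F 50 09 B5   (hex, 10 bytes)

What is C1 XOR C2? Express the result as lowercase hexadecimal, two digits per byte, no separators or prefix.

C1 ⊕ C2 = (M1 ⊕ K) ⊕ (M2 ⊕ K) = M1 ⊕ M2 — the shared key cancels under XOR.
7d xor b7 = ca
29 xor 95 = bc
3e xor 21 = 1f
f2 xor ec = 1e
fd xor 39 = c4
79 xor 4f = 36
4c xor 9f = d3
e8 xor 50 = b8
1e xor 09 = 17
d8 xor b5 = 6d

cabc1f1ec436d3b8176d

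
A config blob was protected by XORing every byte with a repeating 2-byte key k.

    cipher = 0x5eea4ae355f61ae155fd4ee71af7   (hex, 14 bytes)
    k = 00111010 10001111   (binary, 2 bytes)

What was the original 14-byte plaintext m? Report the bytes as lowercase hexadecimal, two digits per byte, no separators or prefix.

The 2-byte key repeats, so the effective keystream is 3a 8f 3a 8f 3a 8f 3a 8f 3a 8f 3a 8f 3a 8f.
byte 0: 01011110 ⊕ 00111010 = 01100100
byte 1: 11101010 ⊕ 10001111 = 01100101
byte 2: 01001010 ⊕ 00111010 = 01110000
byte 3: 11100011 ⊕ 10001111 = 01101100
byte 4: 01010101 ⊕ 00111010 = 01101111
byte 5: 11110110 ⊕ 10001111 = 01111001
byte 6: 00011010 ⊕ 00111010 = 00100000
byte 7: 11100001 ⊕ 10001111 = 01101110
byte 8: 01010101 ⊕ 00111010 = 01101111
byte 9: 11111101 ⊕ 10001111 = 01110010
byte 10: 01001110 ⊕ 00111010 = 01110100
byte 11: 11100111 ⊕ 10001111 = 01101000
byte 12: 00011010 ⊕ 00111010 = 00100000
byte 13: 11110111 ⊕ 10001111 = 01111000

6465706c6f79206e6f7274682078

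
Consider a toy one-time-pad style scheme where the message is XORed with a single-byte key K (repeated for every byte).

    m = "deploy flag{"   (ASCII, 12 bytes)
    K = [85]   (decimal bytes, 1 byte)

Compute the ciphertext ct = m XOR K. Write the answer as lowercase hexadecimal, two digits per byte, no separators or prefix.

The 1-byte key repeats, so the effective keystream is 55 55 55 55 55 55 55 55 55 55 55 55.
byte 0: 64 ^ 55 = 31
byte 1: 65 ^ 55 = 30
byte 2: 70 ^ 55 = 25
byte 3: 6c ^ 55 = 39
byte 4: 6f ^ 55 = 3a
byte 5: 79 ^ 55 = 2c
byte 6: 20 ^ 55 = 75
byte 7: 66 ^ 55 = 33
byte 8: 6c ^ 55 = 39
byte 9: 61 ^ 55 = 34
byte 10: 67 ^ 55 = 32
byte 11: 7b ^ 55 = 2e

313025393a2c75333934322e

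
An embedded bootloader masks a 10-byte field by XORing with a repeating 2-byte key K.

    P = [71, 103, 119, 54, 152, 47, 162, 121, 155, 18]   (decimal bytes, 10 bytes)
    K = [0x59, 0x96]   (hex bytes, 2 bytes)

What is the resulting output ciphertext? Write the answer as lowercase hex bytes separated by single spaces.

The 2-byte key repeats, so the effective keystream is 59 96 59 96 59 96 59 96 59 96.
byte 0: 47 ^ 59 = 1e
byte 1: 67 ^ 96 = f1
byte 2: 77 ^ 59 = 2e
byte 3: 36 ^ 96 = a0
byte 4: 98 ^ 59 = c1
byte 5: 2f ^ 96 = b9
byte 6: a2 ^ 59 = fb
byte 7: 79 ^ 96 = ef
byte 8: 9b ^ 59 = c2
byte 9: 12 ^ 96 = 84

1e f1 2e a0 c1 b9 fb ef c2 84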